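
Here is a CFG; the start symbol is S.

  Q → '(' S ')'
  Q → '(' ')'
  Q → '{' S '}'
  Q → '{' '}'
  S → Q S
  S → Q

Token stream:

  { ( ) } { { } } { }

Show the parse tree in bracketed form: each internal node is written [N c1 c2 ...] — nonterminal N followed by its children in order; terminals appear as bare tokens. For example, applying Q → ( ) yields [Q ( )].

[S [Q { [S [Q ( )]] }] [S [Q { [S [Q { }]] }] [S [Q { }]]]]

S
Q S
{ S } S
{ Q } S
{ ( ) } S
{ ( ) } Q S
{ ( ) } { S } S
{ ( ) } { Q } S
{ ( ) } { { } } S
{ ( ) } { { } } Q
{ ( ) } { { } } { }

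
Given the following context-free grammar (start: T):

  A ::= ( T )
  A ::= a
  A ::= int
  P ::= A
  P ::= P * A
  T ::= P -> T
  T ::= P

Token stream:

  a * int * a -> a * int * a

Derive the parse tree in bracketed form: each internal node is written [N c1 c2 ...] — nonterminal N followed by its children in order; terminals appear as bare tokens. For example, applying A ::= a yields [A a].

[T [P [P [P [A a]] * [A int]] * [A a]] -> [T [P [P [P [A a]] * [A int]] * [A a]]]]

T
P -> T
P * A -> T
P * A * A -> T
A * A * A -> T
a * A * A -> T
a * int * A -> T
a * int * a -> T
a * int * a -> P
a * int * a -> P * A
a * int * a -> P * A * A
a * int * a -> A * A * A
a * int * a -> a * A * A
a * int * a -> a * int * A
a * int * a -> a * int * a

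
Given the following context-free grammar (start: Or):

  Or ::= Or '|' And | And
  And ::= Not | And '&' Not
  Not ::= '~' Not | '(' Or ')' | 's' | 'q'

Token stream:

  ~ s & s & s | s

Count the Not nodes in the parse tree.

5

[Or [Or [And [And [And [Not ~ [Not s]]] & [Not s]] & [Not s]]] | [And [Not s]]]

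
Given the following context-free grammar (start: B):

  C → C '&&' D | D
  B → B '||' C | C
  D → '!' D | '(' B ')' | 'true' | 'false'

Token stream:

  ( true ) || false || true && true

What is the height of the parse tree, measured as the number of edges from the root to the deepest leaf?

8

[B [B [B [C [D ( [B [C [D true]]] )]]] || [C [D false]]] || [C [C [D true]] && [D true]]]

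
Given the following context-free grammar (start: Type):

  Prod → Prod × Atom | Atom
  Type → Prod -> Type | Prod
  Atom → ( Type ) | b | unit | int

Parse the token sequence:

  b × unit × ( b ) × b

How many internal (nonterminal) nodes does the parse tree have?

12

[Type [Prod [Prod [Prod [Prod [Atom b]] × [Atom unit]] × [Atom ( [Type [Prod [Atom b]]] )]] × [Atom b]]]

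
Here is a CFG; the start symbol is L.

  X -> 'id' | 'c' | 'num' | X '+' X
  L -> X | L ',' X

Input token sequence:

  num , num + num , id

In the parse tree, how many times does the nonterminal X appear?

5

[L [L [L [X num]] , [X [X num] + [X num]]] , [X id]]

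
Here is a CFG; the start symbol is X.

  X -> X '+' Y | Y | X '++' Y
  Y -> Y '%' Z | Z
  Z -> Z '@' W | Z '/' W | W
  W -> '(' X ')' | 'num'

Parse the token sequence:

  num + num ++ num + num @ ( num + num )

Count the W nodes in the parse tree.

7

[X [X [X [X [Y [Z [W num]]]] + [Y [Z [W num]]]] ++ [Y [Z [W num]]]] + [Y [Z [Z [W num]] @ [W ( [X [X [Y [Z [W num]]]] + [Y [Z [W num]]]] )]]]]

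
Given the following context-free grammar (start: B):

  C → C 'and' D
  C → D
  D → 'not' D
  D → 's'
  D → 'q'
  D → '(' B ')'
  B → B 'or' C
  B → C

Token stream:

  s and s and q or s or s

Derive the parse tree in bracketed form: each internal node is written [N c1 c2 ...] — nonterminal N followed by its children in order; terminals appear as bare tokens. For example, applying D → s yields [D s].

[B [B [B [C [C [C [D s]] and [D s]] and [D q]]] or [C [D s]]] or [C [D s]]]

B
B or C
B or C or C
C or C or C
C and D or C or C
C and D and D or C or C
D and D and D or C or C
s and D and D or C or C
s and s and D or C or C
s and s and q or C or C
s and s and q or D or C
s and s and q or s or C
s and s and q or s or D
s and s and q or s or s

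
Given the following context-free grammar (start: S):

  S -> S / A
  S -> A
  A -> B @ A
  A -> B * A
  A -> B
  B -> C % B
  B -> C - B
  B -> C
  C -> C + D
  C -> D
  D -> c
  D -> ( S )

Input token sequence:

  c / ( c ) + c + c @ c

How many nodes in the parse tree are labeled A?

[S [S [A [B [C [D c]]]]] / [A [B [C [C [C [D ( [S [A [B [C [D c]]]]] )]] + [D c]] + [D c]]] @ [A [B [C [D c]]]]]]

4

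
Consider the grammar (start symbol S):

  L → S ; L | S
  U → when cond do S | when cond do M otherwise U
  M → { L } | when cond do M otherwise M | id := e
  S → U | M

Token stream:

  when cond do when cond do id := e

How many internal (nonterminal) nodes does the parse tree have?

[S [U when cond do [S [U when cond do [S [M id := e]]]]]]

6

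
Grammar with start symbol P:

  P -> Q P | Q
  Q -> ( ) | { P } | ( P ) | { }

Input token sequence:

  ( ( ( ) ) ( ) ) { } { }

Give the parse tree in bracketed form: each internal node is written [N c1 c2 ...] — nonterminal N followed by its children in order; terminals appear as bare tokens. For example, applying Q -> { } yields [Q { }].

[P [Q ( [P [Q ( [P [Q ( )]] )] [P [Q ( )]]] )] [P [Q { }] [P [Q { }]]]]

P
Q P
( P ) P
( Q P ) P
( ( P ) P ) P
( ( Q ) P ) P
( ( ( ) ) P ) P
( ( ( ) ) Q ) P
( ( ( ) ) ( ) ) P
( ( ( ) ) ( ) ) Q P
( ( ( ) ) ( ) ) { } P
( ( ( ) ) ( ) ) { } Q
( ( ( ) ) ( ) ) { } { }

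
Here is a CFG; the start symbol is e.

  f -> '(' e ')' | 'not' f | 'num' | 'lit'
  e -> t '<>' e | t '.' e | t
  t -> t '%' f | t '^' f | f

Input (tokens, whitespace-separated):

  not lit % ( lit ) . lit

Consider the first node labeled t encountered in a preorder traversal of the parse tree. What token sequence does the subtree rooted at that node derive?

[e [t [t [f not [f lit]]] % [f ( [e [t [f lit]]] )]] . [e [t [f lit]]]]

not lit % ( lit )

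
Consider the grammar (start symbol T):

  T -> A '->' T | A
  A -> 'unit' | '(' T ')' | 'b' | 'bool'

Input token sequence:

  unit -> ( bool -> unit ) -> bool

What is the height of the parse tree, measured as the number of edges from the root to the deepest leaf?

[T [A unit] -> [T [A ( [T [A bool] -> [T [A unit]]] )] -> [T [A bool]]]]

6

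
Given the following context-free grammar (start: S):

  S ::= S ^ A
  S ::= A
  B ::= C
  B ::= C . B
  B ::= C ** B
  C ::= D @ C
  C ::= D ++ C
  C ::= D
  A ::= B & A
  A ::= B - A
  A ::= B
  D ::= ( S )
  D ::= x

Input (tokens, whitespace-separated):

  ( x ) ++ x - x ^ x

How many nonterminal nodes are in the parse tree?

21

[S [S [A [B [C [D ( [S [A [B [C [D x]]]]] )] ++ [C [D x]]]] - [A [B [C [D x]]]]]] ^ [A [B [C [D x]]]]]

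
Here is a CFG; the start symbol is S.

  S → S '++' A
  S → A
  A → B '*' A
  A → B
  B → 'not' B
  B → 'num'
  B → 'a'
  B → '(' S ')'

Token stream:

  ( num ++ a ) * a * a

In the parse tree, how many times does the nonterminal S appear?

3

[S [A [B ( [S [S [A [B num]]] ++ [A [B a]]] )] * [A [B a] * [A [B a]]]]]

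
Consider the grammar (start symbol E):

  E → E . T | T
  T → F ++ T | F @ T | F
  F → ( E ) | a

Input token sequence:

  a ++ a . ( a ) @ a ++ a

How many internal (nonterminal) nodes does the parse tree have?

[E [E [T [F a] ++ [T [F a]]]] . [T [F ( [E [T [F a]]] )] @ [T [F a] ++ [T [F a]]]]]

15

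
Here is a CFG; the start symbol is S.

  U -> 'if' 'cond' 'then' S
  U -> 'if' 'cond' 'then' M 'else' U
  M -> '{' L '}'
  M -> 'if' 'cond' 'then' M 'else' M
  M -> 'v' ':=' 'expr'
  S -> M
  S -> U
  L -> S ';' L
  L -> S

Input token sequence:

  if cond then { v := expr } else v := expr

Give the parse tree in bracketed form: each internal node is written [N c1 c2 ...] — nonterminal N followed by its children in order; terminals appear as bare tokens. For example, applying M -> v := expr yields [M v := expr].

S
M
if cond then M else M
if cond then { L } else M
if cond then { S } else M
if cond then { M } else M
if cond then { v := expr } else M
if cond then { v := expr } else v := expr

[S [M if cond then [M { [L [S [M v := expr]]] }] else [M v := expr]]]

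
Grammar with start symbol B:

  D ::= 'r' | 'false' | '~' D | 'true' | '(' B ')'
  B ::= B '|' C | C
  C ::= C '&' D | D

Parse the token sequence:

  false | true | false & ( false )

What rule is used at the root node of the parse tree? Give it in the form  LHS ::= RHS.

[B [B [B [C [D false]]] | [C [D true]]] | [C [C [D false]] & [D ( [B [C [D false]]] )]]]

B ::= B '|' C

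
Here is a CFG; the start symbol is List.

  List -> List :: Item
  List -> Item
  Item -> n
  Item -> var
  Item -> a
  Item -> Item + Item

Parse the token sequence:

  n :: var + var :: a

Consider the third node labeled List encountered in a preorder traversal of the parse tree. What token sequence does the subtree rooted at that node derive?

[List [List [List [Item n]] :: [Item [Item var] + [Item var]]] :: [Item a]]

n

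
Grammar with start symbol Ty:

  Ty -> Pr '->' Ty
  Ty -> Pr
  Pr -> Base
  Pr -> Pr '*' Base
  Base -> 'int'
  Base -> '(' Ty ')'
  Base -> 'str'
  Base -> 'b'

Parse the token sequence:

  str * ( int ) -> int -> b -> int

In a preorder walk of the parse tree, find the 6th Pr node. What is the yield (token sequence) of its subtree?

[Ty [Pr [Pr [Base str]] * [Base ( [Ty [Pr [Base int]]] )]] -> [Ty [Pr [Base int]] -> [Ty [Pr [Base b]] -> [Ty [Pr [Base int]]]]]]

int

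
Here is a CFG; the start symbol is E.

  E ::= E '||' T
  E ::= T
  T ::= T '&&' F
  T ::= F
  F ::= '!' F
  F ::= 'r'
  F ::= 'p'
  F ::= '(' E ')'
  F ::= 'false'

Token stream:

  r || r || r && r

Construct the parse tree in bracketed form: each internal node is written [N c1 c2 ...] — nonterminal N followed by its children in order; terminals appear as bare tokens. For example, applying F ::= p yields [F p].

[E [E [E [T [F r]]] || [T [F r]]] || [T [T [F r]] && [F r]]]

E
E || T
E || T || T
T || T || T
F || T || T
r || T || T
r || F || T
r || r || T
r || r || T && F
r || r || F && F
r || r || r && F
r || r || r && r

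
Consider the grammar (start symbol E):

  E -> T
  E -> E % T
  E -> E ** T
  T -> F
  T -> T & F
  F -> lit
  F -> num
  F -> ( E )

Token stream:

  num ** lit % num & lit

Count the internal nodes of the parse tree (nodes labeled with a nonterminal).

11

[E [E [E [T [F num]]] ** [T [F lit]]] % [T [T [F num]] & [F lit]]]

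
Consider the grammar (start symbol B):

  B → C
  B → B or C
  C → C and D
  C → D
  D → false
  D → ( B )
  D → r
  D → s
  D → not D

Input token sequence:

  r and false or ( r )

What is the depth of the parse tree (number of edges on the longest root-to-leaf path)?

6

[B [B [C [C [D r]] and [D false]]] or [C [D ( [B [C [D r]]] )]]]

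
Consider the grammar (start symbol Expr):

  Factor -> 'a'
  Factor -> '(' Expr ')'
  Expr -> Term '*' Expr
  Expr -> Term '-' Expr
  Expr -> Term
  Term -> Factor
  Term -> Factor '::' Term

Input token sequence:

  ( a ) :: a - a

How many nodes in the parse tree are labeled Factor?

4

[Expr [Term [Factor ( [Expr [Term [Factor a]]] )] :: [Term [Factor a]]] - [Expr [Term [Factor a]]]]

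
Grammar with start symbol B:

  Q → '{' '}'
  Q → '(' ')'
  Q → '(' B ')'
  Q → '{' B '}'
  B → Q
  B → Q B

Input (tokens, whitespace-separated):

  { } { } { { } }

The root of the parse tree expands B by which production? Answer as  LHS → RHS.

[B [Q { }] [B [Q { }] [B [Q { [B [Q { }]] }]]]]

B → Q B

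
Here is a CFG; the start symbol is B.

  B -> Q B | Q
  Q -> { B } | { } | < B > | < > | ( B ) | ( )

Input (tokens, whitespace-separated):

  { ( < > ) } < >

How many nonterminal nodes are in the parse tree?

[B [Q { [B [Q ( [B [Q < >]] )]] }] [B [Q < >]]]

8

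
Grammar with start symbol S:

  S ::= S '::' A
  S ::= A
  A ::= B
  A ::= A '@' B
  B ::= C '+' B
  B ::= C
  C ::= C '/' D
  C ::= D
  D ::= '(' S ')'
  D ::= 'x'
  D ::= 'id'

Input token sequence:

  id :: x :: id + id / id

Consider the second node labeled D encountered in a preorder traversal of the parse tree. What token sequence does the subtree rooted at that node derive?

x

[S [S [S [A [B [C [D id]]]]] :: [A [B [C [D x]]]]] :: [A [B [C [D id]] + [B [C [C [D id]] / [D id]]]]]]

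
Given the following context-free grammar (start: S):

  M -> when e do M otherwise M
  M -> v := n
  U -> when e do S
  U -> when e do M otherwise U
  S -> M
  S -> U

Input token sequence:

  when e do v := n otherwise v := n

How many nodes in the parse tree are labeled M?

3

[S [M when e do [M v := n] otherwise [M v := n]]]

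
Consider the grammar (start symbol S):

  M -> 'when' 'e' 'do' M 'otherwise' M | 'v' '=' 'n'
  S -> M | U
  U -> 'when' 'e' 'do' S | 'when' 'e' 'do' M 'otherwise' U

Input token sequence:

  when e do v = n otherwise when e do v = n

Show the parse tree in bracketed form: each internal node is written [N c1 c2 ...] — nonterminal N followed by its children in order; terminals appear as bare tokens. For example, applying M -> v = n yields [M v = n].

S
U
when e do M otherwise U
when e do v = n otherwise U
when e do v = n otherwise when e do S
when e do v = n otherwise when e do M
when e do v = n otherwise when e do v = n

[S [U when e do [M v = n] otherwise [U when e do [S [M v = n]]]]]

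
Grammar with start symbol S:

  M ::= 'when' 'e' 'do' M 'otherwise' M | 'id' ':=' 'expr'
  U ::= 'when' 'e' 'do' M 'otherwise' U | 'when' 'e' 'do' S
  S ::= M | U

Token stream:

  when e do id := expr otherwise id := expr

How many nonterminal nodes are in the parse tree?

4

[S [M when e do [M id := expr] otherwise [M id := expr]]]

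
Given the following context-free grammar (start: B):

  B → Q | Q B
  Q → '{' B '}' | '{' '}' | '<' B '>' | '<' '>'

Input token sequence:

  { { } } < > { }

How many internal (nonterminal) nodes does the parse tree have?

[B [Q { [B [Q { }]] }] [B [Q < >] [B [Q { }]]]]

8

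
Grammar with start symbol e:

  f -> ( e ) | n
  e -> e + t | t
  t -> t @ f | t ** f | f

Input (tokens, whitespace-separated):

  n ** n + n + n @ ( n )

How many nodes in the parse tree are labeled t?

6

[e [e [e [t [t [f n]] ** [f n]]] + [t [f n]]] + [t [t [f n]] @ [f ( [e [t [f n]]] )]]]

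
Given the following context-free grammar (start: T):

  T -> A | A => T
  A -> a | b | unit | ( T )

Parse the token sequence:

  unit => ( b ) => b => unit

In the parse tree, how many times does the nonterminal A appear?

5

[T [A unit] => [T [A ( [T [A b]] )] => [T [A b] => [T [A unit]]]]]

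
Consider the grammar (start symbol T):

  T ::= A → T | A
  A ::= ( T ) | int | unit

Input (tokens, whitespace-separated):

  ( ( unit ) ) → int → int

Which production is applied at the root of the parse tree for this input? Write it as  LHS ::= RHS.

[T [A ( [T [A ( [T [A unit]] )]] )] → [T [A int] → [T [A int]]]]

T ::= A → T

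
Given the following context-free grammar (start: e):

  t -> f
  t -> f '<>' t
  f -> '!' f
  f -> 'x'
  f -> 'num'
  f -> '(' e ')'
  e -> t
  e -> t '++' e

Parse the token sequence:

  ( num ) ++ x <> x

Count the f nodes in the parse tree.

[e [t [f ( [e [t [f num]]] )]] ++ [e [t [f x] <> [t [f x]]]]]

4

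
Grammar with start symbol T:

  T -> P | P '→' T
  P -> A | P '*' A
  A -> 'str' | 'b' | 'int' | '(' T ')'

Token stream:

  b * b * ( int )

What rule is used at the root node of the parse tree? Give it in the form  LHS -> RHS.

[T [P [P [P [A b]] * [A b]] * [A ( [T [P [A int]]] )]]]

T -> P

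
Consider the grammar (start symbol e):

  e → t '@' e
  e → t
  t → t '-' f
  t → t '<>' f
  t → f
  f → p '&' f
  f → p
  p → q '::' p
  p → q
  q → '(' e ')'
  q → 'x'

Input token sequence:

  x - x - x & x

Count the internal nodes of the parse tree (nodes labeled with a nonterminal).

16

[e [t [t [t [f [p [q x]]]] - [f [p [q x]]]] - [f [p [q x]] & [f [p [q x]]]]]]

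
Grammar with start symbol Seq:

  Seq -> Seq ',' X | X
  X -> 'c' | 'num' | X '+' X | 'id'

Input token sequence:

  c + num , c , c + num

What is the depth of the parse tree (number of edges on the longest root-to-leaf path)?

[Seq [Seq [Seq [X [X c] + [X num]]] , [X c]] , [X [X c] + [X num]]]

5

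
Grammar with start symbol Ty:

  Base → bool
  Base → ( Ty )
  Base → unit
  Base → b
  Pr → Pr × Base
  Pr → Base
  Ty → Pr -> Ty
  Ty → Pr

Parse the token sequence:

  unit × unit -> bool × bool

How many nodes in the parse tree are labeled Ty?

[Ty [Pr [Pr [Base unit]] × [Base unit]] -> [Ty [Pr [Pr [Base bool]] × [Base bool]]]]

2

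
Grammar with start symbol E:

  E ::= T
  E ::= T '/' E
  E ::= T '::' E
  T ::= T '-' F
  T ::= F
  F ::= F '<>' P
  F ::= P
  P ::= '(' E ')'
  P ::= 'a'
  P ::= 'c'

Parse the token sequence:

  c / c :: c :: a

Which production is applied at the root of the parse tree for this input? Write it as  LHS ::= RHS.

[E [T [F [P c]]] / [E [T [F [P c]]] :: [E [T [F [P c]]] :: [E [T [F [P a]]]]]]]

E ::= T '/' E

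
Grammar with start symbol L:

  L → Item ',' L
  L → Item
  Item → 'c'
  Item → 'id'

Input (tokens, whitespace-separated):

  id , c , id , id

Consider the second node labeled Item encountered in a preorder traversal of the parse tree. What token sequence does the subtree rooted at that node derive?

c

[L [Item id] , [L [Item c] , [L [Item id] , [L [Item id]]]]]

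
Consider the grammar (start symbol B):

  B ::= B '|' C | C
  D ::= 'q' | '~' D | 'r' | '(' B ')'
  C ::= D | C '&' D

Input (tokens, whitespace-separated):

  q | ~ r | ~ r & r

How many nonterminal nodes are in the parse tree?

13

[B [B [B [C [D q]]] | [C [D ~ [D r]]]] | [C [C [D ~ [D r]]] & [D r]]]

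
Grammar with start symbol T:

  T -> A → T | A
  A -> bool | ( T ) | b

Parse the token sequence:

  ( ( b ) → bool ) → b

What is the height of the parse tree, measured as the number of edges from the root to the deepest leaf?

[T [A ( [T [A ( [T [A b]] )] → [T [A bool]]] )] → [T [A b]]]

6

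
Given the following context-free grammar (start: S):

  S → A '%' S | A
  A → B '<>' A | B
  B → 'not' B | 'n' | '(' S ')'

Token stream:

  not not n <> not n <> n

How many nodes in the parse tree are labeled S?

[S [A [B not [B not [B n]]] <> [A [B not [B n]] <> [A [B n]]]]]

1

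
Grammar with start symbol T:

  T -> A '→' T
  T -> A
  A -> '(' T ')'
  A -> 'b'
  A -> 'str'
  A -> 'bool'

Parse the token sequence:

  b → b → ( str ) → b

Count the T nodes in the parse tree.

[T [A b] → [T [A b] → [T [A ( [T [A str]] )] → [T [A b]]]]]

5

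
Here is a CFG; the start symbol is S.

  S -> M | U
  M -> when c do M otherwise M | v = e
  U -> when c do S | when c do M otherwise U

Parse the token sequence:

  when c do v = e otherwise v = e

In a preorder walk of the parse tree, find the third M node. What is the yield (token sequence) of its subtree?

v = e

[S [M when c do [M v = e] otherwise [M v = e]]]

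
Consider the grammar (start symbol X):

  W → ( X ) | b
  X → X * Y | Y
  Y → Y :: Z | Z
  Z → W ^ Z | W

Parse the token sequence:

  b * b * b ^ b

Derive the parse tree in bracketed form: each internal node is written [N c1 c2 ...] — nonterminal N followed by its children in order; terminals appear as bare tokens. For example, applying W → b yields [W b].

[X [X [X [Y [Z [W b]]]] * [Y [Z [W b]]]] * [Y [Z [W b] ^ [Z [W b]]]]]

X
X * Y
X * Y * Y
Y * Y * Y
Z * Y * Y
W * Y * Y
b * Y * Y
b * Z * Y
b * W * Y
b * b * Y
b * b * Z
b * b * W ^ Z
b * b * b ^ Z
b * b * b ^ W
b * b * b ^ b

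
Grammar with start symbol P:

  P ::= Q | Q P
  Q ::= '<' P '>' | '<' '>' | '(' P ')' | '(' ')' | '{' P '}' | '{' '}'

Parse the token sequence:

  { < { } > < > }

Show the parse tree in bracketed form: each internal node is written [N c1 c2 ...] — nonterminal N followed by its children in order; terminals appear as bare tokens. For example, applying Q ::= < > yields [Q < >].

P
Q
{ P }
{ Q P }
{ < P > P }
{ < Q > P }
{ < { } > P }
{ < { } > Q }
{ < { } > < > }

[P [Q { [P [Q < [P [Q { }]] >] [P [Q < >]]] }]]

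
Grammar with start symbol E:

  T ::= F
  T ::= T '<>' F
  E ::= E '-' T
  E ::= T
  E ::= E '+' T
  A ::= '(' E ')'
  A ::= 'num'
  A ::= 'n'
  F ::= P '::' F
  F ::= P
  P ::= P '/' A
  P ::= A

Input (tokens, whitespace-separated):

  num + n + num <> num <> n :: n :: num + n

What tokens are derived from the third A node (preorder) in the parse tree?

num

[E [E [E [E [T [F [P [A num]]]]] + [T [F [P [A n]]]]] + [T [T [T [F [P [A num]]]] <> [F [P [A num]]]] <> [F [P [A n]] :: [F [P [A n]] :: [F [P [A num]]]]]]] + [T [F [P [A n]]]]]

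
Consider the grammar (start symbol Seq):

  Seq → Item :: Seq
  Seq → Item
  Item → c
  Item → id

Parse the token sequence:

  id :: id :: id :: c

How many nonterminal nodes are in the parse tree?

8

[Seq [Item id] :: [Seq [Item id] :: [Seq [Item id] :: [Seq [Item c]]]]]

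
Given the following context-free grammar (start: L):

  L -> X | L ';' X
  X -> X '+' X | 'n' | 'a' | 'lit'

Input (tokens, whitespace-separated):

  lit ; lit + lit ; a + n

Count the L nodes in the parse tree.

3

[L [L [L [X lit]] ; [X [X lit] + [X lit]]] ; [X [X a] + [X n]]]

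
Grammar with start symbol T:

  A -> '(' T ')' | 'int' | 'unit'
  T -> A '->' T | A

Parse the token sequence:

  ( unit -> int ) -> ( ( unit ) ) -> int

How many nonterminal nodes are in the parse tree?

[T [A ( [T [A unit] -> [T [A int]]] )] -> [T [A ( [T [A ( [T [A unit]] )]] )] -> [T [A int]]]]

14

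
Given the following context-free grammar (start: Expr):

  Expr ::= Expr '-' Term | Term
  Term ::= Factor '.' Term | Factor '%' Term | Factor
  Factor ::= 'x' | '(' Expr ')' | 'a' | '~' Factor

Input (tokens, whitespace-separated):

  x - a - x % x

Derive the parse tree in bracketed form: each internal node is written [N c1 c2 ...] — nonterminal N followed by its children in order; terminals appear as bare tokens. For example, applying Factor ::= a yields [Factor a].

[Expr [Expr [Expr [Term [Factor x]]] - [Term [Factor a]]] - [Term [Factor x] % [Term [Factor x]]]]

Expr
Expr - Term
Expr - Term - Term
Term - Term - Term
Factor - Term - Term
x - Term - Term
x - Factor - Term
x - a - Term
x - a - Factor % Term
x - a - x % Term
x - a - x % Factor
x - a - x % x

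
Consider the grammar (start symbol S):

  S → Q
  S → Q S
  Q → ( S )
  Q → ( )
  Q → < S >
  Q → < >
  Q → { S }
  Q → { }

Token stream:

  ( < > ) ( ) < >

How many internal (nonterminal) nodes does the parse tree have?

8

[S [Q ( [S [Q < >]] )] [S [Q ( )] [S [Q < >]]]]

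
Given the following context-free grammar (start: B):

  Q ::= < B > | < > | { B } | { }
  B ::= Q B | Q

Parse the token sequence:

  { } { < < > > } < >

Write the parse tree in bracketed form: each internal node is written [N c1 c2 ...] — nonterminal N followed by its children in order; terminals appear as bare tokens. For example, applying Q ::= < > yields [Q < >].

B
Q B
{ } B
{ } Q B
{ } { B } B
{ } { Q } B
{ } { < B > } B
{ } { < Q > } B
{ } { < < > > } B
{ } { < < > > } Q
{ } { < < > > } < >

[B [Q { }] [B [Q { [B [Q < [B [Q < >]] >]] }] [B [Q < >]]]]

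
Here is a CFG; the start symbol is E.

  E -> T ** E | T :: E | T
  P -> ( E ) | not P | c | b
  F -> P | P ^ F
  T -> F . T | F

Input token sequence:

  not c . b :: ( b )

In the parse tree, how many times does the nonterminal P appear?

5

[E [T [F [P not [P c]]] . [T [F [P b]]]] :: [E [T [F [P ( [E [T [F [P b]]]] )]]]]]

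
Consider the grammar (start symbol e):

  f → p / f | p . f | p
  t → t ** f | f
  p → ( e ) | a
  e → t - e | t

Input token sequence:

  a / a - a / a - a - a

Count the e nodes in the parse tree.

[e [t [f [p a] / [f [p a]]]] - [e [t [f [p a] / [f [p a]]]] - [e [t [f [p a]]] - [e [t [f [p a]]]]]]]

4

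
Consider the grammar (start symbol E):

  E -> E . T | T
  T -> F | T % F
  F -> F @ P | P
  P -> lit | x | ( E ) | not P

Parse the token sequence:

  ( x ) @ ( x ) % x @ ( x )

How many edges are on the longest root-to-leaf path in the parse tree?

10

[E [T [T [F [F [P ( [E [T [F [P x]]]] )]] @ [P ( [E [T [F [P x]]]] )]]] % [F [F [P x]] @ [P ( [E [T [F [P x]]]] )]]]]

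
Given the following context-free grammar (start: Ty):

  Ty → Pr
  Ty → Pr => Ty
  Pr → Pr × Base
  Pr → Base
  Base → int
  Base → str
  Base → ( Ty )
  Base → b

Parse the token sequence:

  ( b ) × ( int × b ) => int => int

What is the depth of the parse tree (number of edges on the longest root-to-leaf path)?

7

[Ty [Pr [Pr [Base ( [Ty [Pr [Base b]]] )]] × [Base ( [Ty [Pr [Pr [Base int]] × [Base b]]] )]] => [Ty [Pr [Base int]] => [Ty [Pr [Base int]]]]]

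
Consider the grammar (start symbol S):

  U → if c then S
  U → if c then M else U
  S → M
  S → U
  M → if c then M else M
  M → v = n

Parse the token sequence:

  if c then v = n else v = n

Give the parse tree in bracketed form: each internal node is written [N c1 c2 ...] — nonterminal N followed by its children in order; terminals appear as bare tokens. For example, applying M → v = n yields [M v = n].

S
M
if c then M else M
if c then v = n else M
if c then v = n else v = n

[S [M if c then [M v = n] else [M v = n]]]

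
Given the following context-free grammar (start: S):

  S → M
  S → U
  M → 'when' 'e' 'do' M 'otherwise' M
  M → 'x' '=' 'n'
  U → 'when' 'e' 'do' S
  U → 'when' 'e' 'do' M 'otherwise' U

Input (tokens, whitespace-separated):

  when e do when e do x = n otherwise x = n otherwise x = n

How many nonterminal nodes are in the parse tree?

[S [M when e do [M when e do [M x = n] otherwise [M x = n]] otherwise [M x = n]]]

6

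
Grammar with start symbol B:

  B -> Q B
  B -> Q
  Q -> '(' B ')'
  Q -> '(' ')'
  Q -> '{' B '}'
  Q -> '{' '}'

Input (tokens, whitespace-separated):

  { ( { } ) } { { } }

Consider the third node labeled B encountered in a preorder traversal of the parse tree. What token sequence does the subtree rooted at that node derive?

{ }

[B [Q { [B [Q ( [B [Q { }]] )]] }] [B [Q { [B [Q { }]] }]]]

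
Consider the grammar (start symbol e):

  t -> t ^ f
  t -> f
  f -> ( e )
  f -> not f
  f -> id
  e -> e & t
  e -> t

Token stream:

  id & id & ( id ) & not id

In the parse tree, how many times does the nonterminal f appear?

[e [e [e [e [t [f id]]] & [t [f id]]] & [t [f ( [e [t [f id]]] )]]] & [t [f not [f id]]]]

6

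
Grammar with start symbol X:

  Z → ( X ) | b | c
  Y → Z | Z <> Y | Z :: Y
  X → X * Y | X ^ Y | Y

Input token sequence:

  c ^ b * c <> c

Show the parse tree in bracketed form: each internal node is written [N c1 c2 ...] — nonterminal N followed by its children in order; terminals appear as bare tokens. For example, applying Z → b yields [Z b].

X
X * Y
X ^ Y * Y
Y ^ Y * Y
Z ^ Y * Y
c ^ Y * Y
c ^ Z * Y
c ^ b * Y
c ^ b * Z <> Y
c ^ b * c <> Y
c ^ b * c <> Z
c ^ b * c <> c

[X [X [X [Y [Z c]]] ^ [Y [Z b]]] * [Y [Z c] <> [Y [Z c]]]]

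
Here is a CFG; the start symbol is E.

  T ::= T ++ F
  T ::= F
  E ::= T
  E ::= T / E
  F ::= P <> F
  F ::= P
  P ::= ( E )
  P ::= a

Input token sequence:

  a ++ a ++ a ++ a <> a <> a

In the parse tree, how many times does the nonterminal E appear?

1

[E [T [T [T [T [F [P a]]] ++ [F [P a]]] ++ [F [P a]]] ++ [F [P a] <> [F [P a] <> [F [P a]]]]]]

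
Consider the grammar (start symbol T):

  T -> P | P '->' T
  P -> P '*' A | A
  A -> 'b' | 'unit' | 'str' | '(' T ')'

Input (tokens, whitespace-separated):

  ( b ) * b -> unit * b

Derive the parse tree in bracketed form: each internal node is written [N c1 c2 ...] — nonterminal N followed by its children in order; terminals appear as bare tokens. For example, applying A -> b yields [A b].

T
P -> T
P * A -> T
A * A -> T
( T ) * A -> T
( P ) * A -> T
( A ) * A -> T
( b ) * A -> T
( b ) * b -> T
( b ) * b -> P
( b ) * b -> P * A
( b ) * b -> A * A
( b ) * b -> unit * A
( b ) * b -> unit * b

[T [P [P [A ( [T [P [A b]]] )]] * [A b]] -> [T [P [P [A unit]] * [A b]]]]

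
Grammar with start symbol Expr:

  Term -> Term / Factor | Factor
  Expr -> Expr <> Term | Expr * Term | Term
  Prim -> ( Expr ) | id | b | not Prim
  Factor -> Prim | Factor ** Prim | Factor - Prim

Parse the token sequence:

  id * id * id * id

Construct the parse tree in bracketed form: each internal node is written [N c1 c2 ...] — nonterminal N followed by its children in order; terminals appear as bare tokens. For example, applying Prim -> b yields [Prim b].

[Expr [Expr [Expr [Expr [Term [Factor [Prim id]]]] * [Term [Factor [Prim id]]]] * [Term [Factor [Prim id]]]] * [Term [Factor [Prim id]]]]

Expr
Expr * Term
Expr * Term * Term
Expr * Term * Term * Term
Term * Term * Term * Term
Factor * Term * Term * Term
Prim * Term * Term * Term
id * Term * Term * Term
id * Factor * Term * Term
id * Prim * Term * Term
id * id * Term * Term
id * id * Factor * Term
id * id * Prim * Term
id * id * id * Term
id * id * id * Factor
id * id * id * Prim
id * id * id * id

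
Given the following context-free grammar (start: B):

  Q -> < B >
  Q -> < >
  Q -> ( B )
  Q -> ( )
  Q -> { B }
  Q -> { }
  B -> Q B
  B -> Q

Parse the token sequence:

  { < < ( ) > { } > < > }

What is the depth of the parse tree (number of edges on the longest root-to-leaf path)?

8

[B [Q { [B [Q < [B [Q < [B [Q ( )]] >] [B [Q { }]]] >] [B [Q < >]]] }]]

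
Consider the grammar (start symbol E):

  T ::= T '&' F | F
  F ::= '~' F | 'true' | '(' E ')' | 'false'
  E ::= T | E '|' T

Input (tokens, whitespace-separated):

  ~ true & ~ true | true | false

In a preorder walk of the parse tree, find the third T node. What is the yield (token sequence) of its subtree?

true

[E [E [E [T [T [F ~ [F true]]] & [F ~ [F true]]]] | [T [F true]]] | [T [F false]]]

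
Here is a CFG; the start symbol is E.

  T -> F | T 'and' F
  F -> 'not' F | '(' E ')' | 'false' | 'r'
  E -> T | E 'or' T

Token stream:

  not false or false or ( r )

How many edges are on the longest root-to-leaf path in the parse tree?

[E [E [E [T [F not [F false]]]] or [T [F false]]] or [T [F ( [E [T [F r]]] )]]]

6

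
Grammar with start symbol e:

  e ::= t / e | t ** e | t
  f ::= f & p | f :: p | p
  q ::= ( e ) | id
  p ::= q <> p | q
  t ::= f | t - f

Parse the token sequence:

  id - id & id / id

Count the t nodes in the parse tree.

3

[e [t [t [f [p [q id]]]] - [f [f [p [q id]]] & [p [q id]]]] / [e [t [f [p [q id]]]]]]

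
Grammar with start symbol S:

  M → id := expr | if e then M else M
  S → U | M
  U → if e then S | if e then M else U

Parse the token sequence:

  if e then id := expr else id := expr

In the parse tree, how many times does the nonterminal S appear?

1

[S [M if e then [M id := expr] else [M id := expr]]]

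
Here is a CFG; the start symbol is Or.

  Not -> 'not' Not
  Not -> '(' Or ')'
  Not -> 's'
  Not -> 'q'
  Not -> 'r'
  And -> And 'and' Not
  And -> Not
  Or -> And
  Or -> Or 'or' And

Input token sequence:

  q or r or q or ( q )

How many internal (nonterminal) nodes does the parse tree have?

15

[Or [Or [Or [Or [And [Not q]]] or [And [Not r]]] or [And [Not q]]] or [And [Not ( [Or [And [Not q]]] )]]]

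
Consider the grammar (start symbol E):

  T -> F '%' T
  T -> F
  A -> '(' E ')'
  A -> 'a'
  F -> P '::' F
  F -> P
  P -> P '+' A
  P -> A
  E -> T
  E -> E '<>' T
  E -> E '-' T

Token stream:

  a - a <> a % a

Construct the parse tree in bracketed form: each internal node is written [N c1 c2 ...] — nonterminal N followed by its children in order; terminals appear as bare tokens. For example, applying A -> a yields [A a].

[E [E [E [T [F [P [A a]]]]] - [T [F [P [A a]]]]] <> [T [F [P [A a]]] % [T [F [P [A a]]]]]]

E
E <> T
E - T <> T
T - T <> T
F - T <> T
P - T <> T
A - T <> T
a - T <> T
a - F <> T
a - P <> T
a - A <> T
a - a <> T
a - a <> F % T
a - a <> P % T
a - a <> A % T
a - a <> a % T
a - a <> a % F
a - a <> a % P
a - a <> a % A
a - a <> a % a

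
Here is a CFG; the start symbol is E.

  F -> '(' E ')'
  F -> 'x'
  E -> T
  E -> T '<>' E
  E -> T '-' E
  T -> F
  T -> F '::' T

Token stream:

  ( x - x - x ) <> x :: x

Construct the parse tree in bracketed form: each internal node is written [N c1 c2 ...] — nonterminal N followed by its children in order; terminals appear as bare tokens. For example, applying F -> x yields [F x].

[E [T [F ( [E [T [F x]] - [E [T [F x]] - [E [T [F x]]]]] )]] <> [E [T [F x] :: [T [F x]]]]]

E
T <> E
F <> E
( E ) <> E
( T - E ) <> E
( F - E ) <> E
( x - E ) <> E
( x - T - E ) <> E
( x - F - E ) <> E
( x - x - E ) <> E
( x - x - T ) <> E
( x - x - F ) <> E
( x - x - x ) <> E
( x - x - x ) <> T
( x - x - x ) <> F :: T
( x - x - x ) <> x :: T
( x - x - x ) <> x :: F
( x - x - x ) <> x :: x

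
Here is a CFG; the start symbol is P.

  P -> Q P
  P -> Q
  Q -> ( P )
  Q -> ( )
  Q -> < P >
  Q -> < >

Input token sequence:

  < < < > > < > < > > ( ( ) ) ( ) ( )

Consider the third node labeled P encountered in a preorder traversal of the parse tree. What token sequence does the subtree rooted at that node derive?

[P [Q < [P [Q < [P [Q < >]] >] [P [Q < >] [P [Q < >]]]] >] [P [Q ( [P [Q ( )]] )] [P [Q ( )] [P [Q ( )]]]]]

< >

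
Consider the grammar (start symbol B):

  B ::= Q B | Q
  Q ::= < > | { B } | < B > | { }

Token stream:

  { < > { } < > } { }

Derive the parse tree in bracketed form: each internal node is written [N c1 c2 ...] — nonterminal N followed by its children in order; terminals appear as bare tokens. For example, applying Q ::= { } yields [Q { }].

[B [Q { [B [Q < >] [B [Q { }] [B [Q < >]]]] }] [B [Q { }]]]

B
Q B
{ B } B
{ Q B } B
{ < > B } B
{ < > Q B } B
{ < > { } B } B
{ < > { } Q } B
{ < > { } < > } B
{ < > { } < > } Q
{ < > { } < > } { }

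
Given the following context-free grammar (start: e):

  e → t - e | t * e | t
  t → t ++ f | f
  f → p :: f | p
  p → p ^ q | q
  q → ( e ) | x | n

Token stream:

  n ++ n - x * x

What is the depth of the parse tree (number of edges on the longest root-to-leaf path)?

[e [t [t [f [p [q n]]]] ++ [f [p [q n]]]] - [e [t [f [p [q x]]]] * [e [t [f [p [q x]]]]]]]

7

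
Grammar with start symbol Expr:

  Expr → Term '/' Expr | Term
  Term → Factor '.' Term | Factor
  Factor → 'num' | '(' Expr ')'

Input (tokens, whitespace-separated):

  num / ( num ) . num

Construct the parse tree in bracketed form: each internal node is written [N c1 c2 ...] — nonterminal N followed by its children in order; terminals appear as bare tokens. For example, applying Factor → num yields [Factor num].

[Expr [Term [Factor num]] / [Expr [Term [Factor ( [Expr [Term [Factor num]]] )] . [Term [Factor num]]]]]

Expr
Term / Expr
Factor / Expr
num / Expr
num / Term
num / Factor . Term
num / ( Expr ) . Term
num / ( Term ) . Term
num / ( Factor ) . Term
num / ( num ) . Term
num / ( num ) . Factor
num / ( num ) . num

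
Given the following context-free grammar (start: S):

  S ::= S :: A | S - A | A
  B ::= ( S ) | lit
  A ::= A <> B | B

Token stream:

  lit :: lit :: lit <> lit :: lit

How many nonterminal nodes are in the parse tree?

[S [S [S [S [A [B lit]]] :: [A [B lit]]] :: [A [A [B lit]] <> [B lit]]] :: [A [B lit]]]

14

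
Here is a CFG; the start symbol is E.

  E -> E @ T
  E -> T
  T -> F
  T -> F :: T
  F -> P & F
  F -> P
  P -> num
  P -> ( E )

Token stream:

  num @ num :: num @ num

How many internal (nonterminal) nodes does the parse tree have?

[E [E [E [T [F [P num]]]] @ [T [F [P num]] :: [T [F [P num]]]]] @ [T [F [P num]]]]

15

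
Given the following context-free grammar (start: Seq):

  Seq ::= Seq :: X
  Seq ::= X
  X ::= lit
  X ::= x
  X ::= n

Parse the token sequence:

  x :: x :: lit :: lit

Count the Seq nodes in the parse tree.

[Seq [Seq [Seq [Seq [X x]] :: [X x]] :: [X lit]] :: [X lit]]

4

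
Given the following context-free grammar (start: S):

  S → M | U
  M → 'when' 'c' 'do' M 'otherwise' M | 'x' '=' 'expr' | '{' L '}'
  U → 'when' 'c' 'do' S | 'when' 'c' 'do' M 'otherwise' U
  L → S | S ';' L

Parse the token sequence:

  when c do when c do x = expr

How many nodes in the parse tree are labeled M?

1

[S [U when c do [S [U when c do [S [M x = expr]]]]]]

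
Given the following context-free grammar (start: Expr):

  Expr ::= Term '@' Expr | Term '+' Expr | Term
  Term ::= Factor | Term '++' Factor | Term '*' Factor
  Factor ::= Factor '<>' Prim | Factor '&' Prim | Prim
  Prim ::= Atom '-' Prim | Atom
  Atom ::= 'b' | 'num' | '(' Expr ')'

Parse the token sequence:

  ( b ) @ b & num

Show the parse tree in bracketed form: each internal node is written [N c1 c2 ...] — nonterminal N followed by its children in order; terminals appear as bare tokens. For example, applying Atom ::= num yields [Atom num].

[Expr [Term [Factor [Prim [Atom ( [Expr [Term [Factor [Prim [Atom b]]]]] )]]]] @ [Expr [Term [Factor [Factor [Prim [Atom b]]] & [Prim [Atom num]]]]]]

Expr
Term @ Expr
Factor @ Expr
Prim @ Expr
Atom @ Expr
( Expr ) @ Expr
( Term ) @ Expr
( Factor ) @ Expr
( Prim ) @ Expr
( Atom ) @ Expr
( b ) @ Expr
( b ) @ Term
( b ) @ Factor
( b ) @ Factor & Prim
( b ) @ Prim & Prim
( b ) @ Atom & Prim
( b ) @ b & Prim
( b ) @ b & Atom
( b ) @ b & num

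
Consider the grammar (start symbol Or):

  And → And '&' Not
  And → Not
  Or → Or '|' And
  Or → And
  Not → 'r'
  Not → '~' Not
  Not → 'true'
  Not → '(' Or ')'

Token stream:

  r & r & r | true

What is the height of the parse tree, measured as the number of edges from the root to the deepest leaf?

[Or [Or [And [And [And [Not r]] & [Not r]] & [Not r]]] | [And [Not true]]]

6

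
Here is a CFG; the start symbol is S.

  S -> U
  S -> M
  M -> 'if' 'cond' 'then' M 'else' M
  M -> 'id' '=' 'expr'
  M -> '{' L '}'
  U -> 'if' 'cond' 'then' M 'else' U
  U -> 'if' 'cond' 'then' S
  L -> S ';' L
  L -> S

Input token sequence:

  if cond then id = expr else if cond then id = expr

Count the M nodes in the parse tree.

[S [U if cond then [M id = expr] else [U if cond then [S [M id = expr]]]]]

2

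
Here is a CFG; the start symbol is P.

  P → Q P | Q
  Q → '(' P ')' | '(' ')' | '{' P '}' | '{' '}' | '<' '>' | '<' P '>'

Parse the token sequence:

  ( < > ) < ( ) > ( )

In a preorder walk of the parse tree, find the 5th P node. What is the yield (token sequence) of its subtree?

( )

[P [Q ( [P [Q < >]] )] [P [Q < [P [Q ( )]] >] [P [Q ( )]]]]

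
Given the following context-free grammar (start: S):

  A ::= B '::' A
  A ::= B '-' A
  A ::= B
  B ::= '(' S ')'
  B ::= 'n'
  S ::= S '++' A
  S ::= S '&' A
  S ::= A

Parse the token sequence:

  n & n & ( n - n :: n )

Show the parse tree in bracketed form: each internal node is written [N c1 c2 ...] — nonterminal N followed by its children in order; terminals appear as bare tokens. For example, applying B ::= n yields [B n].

[S [S [S [A [B n]]] & [A [B n]]] & [A [B ( [S [A [B n] - [A [B n] :: [A [B n]]]]] )]]]

S
S & A
S & A & A
A & A & A
B & A & A
n & A & A
n & B & A
n & n & A
n & n & B
n & n & ( S )
n & n & ( A )
n & n & ( B - A )
n & n & ( n - A )
n & n & ( n - B :: A )
n & n & ( n - n :: A )
n & n & ( n - n :: B )
n & n & ( n - n :: n )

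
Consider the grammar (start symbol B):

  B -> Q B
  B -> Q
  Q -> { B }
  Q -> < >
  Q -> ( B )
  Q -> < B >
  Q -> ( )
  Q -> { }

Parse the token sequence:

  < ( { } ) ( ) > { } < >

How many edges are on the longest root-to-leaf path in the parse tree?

[B [Q < [B [Q ( [B [Q { }]] )] [B [Q ( )]]] >] [B [Q { }] [B [Q < >]]]]

6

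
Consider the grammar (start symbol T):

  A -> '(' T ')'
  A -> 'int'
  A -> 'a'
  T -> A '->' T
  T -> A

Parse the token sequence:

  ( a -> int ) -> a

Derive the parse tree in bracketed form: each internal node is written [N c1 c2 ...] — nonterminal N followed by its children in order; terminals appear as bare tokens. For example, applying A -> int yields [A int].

[T [A ( [T [A a] -> [T [A int]]] )] -> [T [A a]]]

T
A -> T
( T ) -> T
( A -> T ) -> T
( a -> T ) -> T
( a -> A ) -> T
( a -> int ) -> T
( a -> int ) -> A
( a -> int ) -> a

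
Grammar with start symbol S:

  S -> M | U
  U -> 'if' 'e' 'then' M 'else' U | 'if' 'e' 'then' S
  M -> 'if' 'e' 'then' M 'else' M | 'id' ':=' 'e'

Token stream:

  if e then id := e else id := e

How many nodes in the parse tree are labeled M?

[S [M if e then [M id := e] else [M id := e]]]

3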